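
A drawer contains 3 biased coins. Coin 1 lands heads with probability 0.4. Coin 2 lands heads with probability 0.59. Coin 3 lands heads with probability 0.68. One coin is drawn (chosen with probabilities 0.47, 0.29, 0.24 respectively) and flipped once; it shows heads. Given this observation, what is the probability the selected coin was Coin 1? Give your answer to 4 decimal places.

Posterior probability ≈ 0.3599

P(heads|C1) = 0.4; P(heads|C2) = 0.59; P(heads|C3) = 0.68.
Prior × likelihood for each source: 0.47·0.4=0.1880, 0.29·0.59=0.1711, 0.24·0.68=0.1632. Summing gives P(heads) = 0.52230.
P(Coin 1 | heads) = 0.1880 / 0.52230 = 0.3599.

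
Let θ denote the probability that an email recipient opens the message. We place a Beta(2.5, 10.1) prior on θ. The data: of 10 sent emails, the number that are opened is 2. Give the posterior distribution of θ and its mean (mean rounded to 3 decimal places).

Posterior: Beta(4.5, 18.1); mean ≈ 0.199

Observing 2 successes and 8 failures updates Beta(2.5, 10.1) by adding the success and failure counts to the two shape parameters: α = 2.5+2 = 4.5, β = 10.1+8 = 18.1.
E[θ | data] = 4.5/(4.5+18.1) = 0.199.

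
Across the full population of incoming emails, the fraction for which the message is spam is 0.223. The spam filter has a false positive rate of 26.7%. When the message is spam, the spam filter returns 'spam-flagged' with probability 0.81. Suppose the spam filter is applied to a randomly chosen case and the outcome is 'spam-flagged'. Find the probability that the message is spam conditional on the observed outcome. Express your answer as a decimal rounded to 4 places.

Let H be the event that the message is spam. P(H) = 0.223, so P(¬H) = 0.777. With E the 'spam-flagged' result, P(E|H) = 0.81 and P(E|¬H) = 0.267.
P(E) = 0.81·0.223 + 0.267·0.777 = 0.18063 + 0.20746 = 0.38809.
By Bayes' theorem, P(H|E) = 0.18063 / 0.38809 = 0.4654.

P(H | E) ≈ 0.4654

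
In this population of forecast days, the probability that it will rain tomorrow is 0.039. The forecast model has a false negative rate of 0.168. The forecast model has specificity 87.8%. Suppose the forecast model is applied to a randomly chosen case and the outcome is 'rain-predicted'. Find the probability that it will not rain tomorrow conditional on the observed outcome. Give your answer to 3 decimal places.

P(¬H | E) ≈ 0.783

Let H be the event that it will rain tomorrow. P(H) = 0.039, so P(¬H) = 0.961. With E the 'rain-predicted' result, P(E|H) = 0.832 and P(E|¬H) = 0.122.
P(E) = 0.832·0.039 + 0.122·0.961 = 0.032448 + 0.11724 = 0.14969.
By Bayes' theorem, P(H|E) = 0.032448 / 0.14969 = 0.217. Hence P(¬H|E) = 1 − 0.217 = 0.783.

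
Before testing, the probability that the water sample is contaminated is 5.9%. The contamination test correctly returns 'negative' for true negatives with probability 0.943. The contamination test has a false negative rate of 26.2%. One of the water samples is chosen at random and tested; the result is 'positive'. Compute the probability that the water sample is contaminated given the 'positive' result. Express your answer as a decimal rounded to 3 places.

Write H for 'the water sample is contaminated'. Prior odds H:¬H = 0.059/0.941 = 0.062699. For the 'positive' outcome, the likelihood ratio is 0.738/0.057 = 12.947.
Posterior odds = 0.062699 × 12.947 = 0.81179, so P(H|E) = 0.81179/(1+0.81179) = 0.448.

P(H | E) ≈ 0.448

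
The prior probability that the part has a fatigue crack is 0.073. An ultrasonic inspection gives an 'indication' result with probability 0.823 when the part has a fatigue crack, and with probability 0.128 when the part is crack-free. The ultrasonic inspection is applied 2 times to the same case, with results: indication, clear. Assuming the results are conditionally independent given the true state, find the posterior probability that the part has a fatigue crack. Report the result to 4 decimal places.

Let H be the event that the part has a fatigue crack; start with P(H) = 0.073. P('indication'|H) = 0.823, P('indication'|¬H) = 0.128.
Update on result 1 ('indication'): P(H) ← 0.823·0.0730 / (0.823·0.0730 + 0.128·0.9270) = 0.060079/0.17874 = 0.3361.
Update on result 2 ('clear'): P(H) ← 0.177·0.3361 / (0.177·0.3361 + 0.872·0.6639) = 0.059496/0.63839 = 0.0932.

Posterior P(H) ≈ 0.0932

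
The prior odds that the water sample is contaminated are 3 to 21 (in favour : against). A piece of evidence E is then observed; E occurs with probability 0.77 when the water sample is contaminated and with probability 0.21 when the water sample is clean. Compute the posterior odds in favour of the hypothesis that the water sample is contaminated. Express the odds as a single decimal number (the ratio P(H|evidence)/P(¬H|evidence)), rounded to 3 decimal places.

Posterior odds ≈ 0.524

Prior odds = 3/21 = 0.14286.
Likelihood ratio for E = 0.77/0.21 = 3.6667.
Posterior odds = prior odds × LR = 0.52381.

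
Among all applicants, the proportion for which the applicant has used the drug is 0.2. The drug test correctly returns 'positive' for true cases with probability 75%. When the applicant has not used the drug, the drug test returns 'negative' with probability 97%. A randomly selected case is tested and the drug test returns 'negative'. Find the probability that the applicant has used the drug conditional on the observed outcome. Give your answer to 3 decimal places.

P(H | E) ≈ 0.061

Let H be the event that the applicant has used the drug. P(H) = 0.2, so P(¬H) = 0.8. With E the 'negative' result, P(E|H) = 0.25 and P(E|¬H) = 0.97.
P(E) = 0.25·0.2 + 0.97·0.8 = 0.050000 + 0.77600 = 0.82600.
By Bayes' theorem, P(H|E) = 0.050000 / 0.82600 = 0.061.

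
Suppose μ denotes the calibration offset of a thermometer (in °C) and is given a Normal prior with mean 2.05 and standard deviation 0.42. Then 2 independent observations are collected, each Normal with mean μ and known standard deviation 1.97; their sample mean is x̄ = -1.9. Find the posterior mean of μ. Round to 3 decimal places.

With known σ, the Normal prior is conjugate. Weight on the data is w = (n/σ²)/(n/σ² + 1/τ₀²) = 0.515344/(0.515344+5.66893) = 0.083331.
Posterior mean = w·x̄ + (1−w)·μ₀ = 0.083331·-1.9 + 0.91667·2.05 = 1.721.

Posterior mean ≈ 1.721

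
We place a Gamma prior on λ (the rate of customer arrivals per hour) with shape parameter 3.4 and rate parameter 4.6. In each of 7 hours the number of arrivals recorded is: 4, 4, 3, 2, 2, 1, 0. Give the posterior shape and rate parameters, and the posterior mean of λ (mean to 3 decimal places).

Total count ∑xᵢ = 16 over n = 7 hours.
Gamma is conjugate to the Poisson likelihood: posterior is Gamma(shape = 3.4+16 = 19.4, rate = 4.6+7 = 11.6).
Posterior mean = shape/rate = 19.4/11.6 = 1.672.

Posterior: Gamma(shape=19.4, rate=11.6); mean ≈ 1.672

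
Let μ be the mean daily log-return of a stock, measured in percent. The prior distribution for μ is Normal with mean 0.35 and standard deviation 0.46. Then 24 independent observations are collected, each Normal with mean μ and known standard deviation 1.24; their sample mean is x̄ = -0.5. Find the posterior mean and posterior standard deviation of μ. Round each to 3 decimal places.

Posterior mean ≈ -0.302; posterior SD ≈ 0.222

Prior precision 1/τ₀² = 1/0.46² = 4.72590; data precision n/σ² = 24/1.24² = 15.6087.
Posterior precision = 4.72590 + 15.6087 = 20.3346, giving posterior SD = 1/√20.3346 = 0.222.
Posterior mean = (4.72590·0.35 + 15.6087·-0.5) / 20.3346 = -0.302.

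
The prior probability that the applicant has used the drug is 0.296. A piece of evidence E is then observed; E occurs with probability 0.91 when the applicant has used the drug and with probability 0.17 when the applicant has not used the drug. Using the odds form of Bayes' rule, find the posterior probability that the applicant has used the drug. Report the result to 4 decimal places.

Posterior probability ≈ 0.6924

Prior odds = 0.296/(1−0.296) = 0.42045. In log-odds, ln(0.42045) = -0.86642.
Add log likelihood ratio: ln(5.3529) = 1.6776.
Posterior log-odds = 0.81123, so posterior odds = exp(0.81123) = 2.2507. Converting, P(H|E) = 2.2507/3.2507 = 0.6924.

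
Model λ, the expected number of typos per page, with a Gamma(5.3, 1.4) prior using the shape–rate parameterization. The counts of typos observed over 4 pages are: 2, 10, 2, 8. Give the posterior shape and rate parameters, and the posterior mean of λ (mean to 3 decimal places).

Posterior: Gamma(shape=27.3, rate=5.4); mean ≈ 5.056

Total count ∑xᵢ = 22 over n = 4 pages.
Gamma is conjugate to the Poisson likelihood: posterior is Gamma(shape = 5.3+22 = 27.3, rate = 1.4+4 = 5.4).
Posterior mean = shape/rate = 27.3/5.4 = 5.056.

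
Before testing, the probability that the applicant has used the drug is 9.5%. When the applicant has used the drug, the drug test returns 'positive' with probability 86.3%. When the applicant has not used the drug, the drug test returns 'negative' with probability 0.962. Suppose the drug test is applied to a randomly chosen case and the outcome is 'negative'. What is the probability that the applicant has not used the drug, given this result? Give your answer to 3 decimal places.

P(¬H | E) ≈ 0.985

Let H be the event that the applicant has used the drug. P(H) = 0.095, so P(¬H) = 0.905. With E the 'negative' result, P(E|H) = 0.137 and P(E|¬H) = 0.962.
P(E) = 0.137·0.095 + 0.962·0.905 = 0.013015 + 0.87061 = 0.88362.
By Bayes' theorem, P(H|E) = 0.013015 / 0.88362 = 0.015. Hence P(¬H|E) = 1 − 0.015 = 0.985.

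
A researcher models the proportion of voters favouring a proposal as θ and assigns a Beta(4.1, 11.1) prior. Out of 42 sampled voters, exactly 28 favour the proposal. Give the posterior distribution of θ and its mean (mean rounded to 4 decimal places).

Posterior: Beta(32.1, 25.1); mean ≈ 0.5612

The binomial likelihood is conjugate to the Beta prior: with 28 successes and 14 failures, the posterior is Beta(4.1+28, 11.1+14) = Beta(32.1, 25.1).
Posterior mean = α/(α+β) = 32.1/57.2 = 0.5612.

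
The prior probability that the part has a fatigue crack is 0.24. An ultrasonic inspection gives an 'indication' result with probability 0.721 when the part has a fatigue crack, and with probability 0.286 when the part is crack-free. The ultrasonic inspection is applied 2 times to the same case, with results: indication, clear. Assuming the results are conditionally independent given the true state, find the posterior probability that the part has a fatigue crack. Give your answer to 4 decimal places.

Let H be the event that the part has a fatigue crack; start with P(H) = 0.24. P('indication'|H) = 0.721, P('indication'|¬H) = 0.286.
Update on result 1 ('indication'): P(H) ← 0.721·0.2400 / (0.721·0.2400 + 0.286·0.7600) = 0.17304/0.39040 = 0.4432.
Update on result 2 ('clear'): P(H) ← 0.279·0.4432 / (0.279·0.4432 + 0.714·0.5568) = 0.12366/0.52119 = 0.2373.

Posterior P(H) ≈ 0.2373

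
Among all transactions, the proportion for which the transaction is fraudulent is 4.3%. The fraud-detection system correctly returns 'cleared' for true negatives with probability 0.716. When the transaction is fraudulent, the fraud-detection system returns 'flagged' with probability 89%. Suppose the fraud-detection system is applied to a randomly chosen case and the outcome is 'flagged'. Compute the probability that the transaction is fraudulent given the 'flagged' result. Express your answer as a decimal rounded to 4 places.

P(H | E) ≈ 0.1234

Let H be the event that the transaction is fraudulent. P(H) = 0.043, so P(¬H) = 0.957. With E the 'flagged' result, P(E|H) = 0.89 and P(E|¬H) = 0.284.
P(E) = 0.89·0.043 + 0.284·0.957 = 0.038270 + 0.27179 = 0.31006.
By Bayes' theorem, P(H|E) = 0.038270 / 0.31006 = 0.1234.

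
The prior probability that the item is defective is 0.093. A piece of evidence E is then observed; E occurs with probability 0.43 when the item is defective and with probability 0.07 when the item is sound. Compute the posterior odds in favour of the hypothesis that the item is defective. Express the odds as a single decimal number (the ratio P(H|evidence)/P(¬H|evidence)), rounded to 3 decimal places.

Posterior odds ≈ 0.630

Prior odds = 0.093/(1−0.093) = 0.10254. In log-odds, ln(0.10254) = -2.2775.
Add log likelihood ratio: ln(6.1429) = 1.8153.
Posterior log-odds = -0.46225, so posterior odds = exp(-0.46225) = 0.62986.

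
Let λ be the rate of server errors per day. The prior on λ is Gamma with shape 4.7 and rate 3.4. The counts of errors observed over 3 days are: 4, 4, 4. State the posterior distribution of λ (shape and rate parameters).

Posterior: Gamma(shape=16.7, rate=6.4)

Total count ∑xᵢ = 12 over n = 3 days.
Gamma is conjugate to the Poisson likelihood: posterior is Gamma(shape = 4.7+12 = 16.7, rate = 3.4+3 = 6.4).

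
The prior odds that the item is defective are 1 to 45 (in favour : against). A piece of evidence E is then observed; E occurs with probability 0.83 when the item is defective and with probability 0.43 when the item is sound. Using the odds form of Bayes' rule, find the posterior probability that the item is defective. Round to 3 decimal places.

Posterior probability ≈ 0.041

Prior odds = 1/45 = 0.022222.
Likelihood ratio for E = 0.83/0.43 = 1.9302.
Posterior odds = prior odds × LR = 0.042894.
Posterior probability = odds/(1+odds) = 0.042894/1.0429 = 0.041.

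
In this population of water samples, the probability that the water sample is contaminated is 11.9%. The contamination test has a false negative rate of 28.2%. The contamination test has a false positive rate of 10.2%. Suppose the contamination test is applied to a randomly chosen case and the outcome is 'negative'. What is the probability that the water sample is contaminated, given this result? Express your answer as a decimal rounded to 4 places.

Write H for 'the water sample is contaminated'. Prior odds H:¬H = 0.119/0.881 = 0.13507. For the 'negative' outcome, the likelihood ratio is 0.282/0.898 = 0.31403.
Posterior odds = 0.13507 × 0.31403 = 0.042417, so P(H|E) = 0.042417/(1+0.042417) = 0.0407.

P(H | E) ≈ 0.0407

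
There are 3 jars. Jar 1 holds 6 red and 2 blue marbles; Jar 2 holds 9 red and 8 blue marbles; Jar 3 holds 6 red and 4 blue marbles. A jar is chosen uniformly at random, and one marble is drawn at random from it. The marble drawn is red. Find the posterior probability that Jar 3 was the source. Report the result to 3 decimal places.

P(red|Jar 1) = 0.75; P(red|Jar 2) = 0.5294; P(red|Jar 3) = 0.6.
Prior × likelihood for each source: 0.333333·0.75=0.2500, 0.333333·0.5294=0.1765, 0.333333·0.6=0.2000. Summing gives P(red) = 0.62647.
P(Jar 3 | red) = 0.2000 / 0.62647 = 0.319.

Posterior probability ≈ 0.319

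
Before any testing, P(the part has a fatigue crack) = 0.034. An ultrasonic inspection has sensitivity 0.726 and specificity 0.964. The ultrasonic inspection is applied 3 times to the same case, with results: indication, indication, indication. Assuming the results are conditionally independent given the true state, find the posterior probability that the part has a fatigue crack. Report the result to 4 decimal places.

Posterior P(H) ≈ 0.9965

With H the event that the part has a fatigue crack, the joint likelihood of the observed sequence is P(data|H) = 0.726·0.726·0.726 = 0.38266 and P(data|¬H) = 0.036·0.036·0.036 = 0.00004666.
Bayes: P(H|data) = 0.034·0.38266 / (0.034·0.38266 + 0.966·0.00004666) = 0.013010/0.013055 = 0.9965.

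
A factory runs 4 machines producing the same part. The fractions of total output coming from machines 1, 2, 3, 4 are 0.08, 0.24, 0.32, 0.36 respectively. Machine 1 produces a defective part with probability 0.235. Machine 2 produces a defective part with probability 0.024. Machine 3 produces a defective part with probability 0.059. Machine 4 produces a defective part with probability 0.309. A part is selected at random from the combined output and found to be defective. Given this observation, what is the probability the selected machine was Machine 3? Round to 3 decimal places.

P(defective|M1) = 0.235; P(defective|M2) = 0.024; P(defective|M3) = 0.059; P(defective|M4) = 0.309.
Prior × likelihood for each source: 0.08·0.235=0.01880, 0.24·0.024=0.005760, 0.32·0.059=0.01888, 0.36·0.309=0.1112. Summing gives P(defective) = 0.15468.
P(Machine 3 | defective) = 0.01888 / 0.15468 = 0.122.

Posterior probability ≈ 0.122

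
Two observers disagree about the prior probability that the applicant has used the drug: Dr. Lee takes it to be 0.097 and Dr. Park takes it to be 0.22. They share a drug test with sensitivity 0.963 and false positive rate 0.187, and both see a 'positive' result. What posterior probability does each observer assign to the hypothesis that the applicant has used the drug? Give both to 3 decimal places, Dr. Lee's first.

Dr. Lee: 0.356; Dr. Park: 0.592

P('+'|H) = 0.963, P('+'|¬H) = 0.187.
Dr. Lee: numerator 0.963·0.097 = 0.093411; evidence = 0.093411+0.187·0.903 = 0.26227; posterior = 0.356.
Dr. Park: numerator 0.963·0.22 = 0.21186; evidence = 0.21186+0.187·0.78 = 0.35772; posterior = 0.592.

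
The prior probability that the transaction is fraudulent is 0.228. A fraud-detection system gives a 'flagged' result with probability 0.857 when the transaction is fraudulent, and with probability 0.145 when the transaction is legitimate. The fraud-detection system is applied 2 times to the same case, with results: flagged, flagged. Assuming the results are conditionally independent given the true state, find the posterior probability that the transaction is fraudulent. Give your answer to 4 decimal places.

Let H be the event that the transaction is fraudulent; start with P(H) = 0.228. P('flagged'|H) = 0.857, P('flagged'|¬H) = 0.145.
Update on result 1 ('flagged'): P(H) ← 0.857·0.2280 / (0.857·0.2280 + 0.145·0.7720) = 0.19540/0.30734 = 0.6358.
Update on result 2 ('flagged'): P(H) ← 0.857·0.6358 / (0.857·0.6358 + 0.145·0.3642) = 0.54486/0.59767 = 0.9116.

Posterior P(H) ≈ 0.9116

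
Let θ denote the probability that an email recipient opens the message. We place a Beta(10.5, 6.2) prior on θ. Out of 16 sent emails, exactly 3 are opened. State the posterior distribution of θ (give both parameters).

The binomial likelihood is conjugate to the Beta prior: with 3 successes and 13 failures, the posterior is Beta(10.5+3, 6.2+13) = Beta(13.5, 19.2).

Posterior: Beta(13.5, 19.2)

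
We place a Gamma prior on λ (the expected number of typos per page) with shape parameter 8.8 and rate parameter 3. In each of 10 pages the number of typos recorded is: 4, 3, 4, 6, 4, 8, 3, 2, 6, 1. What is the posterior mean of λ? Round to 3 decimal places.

Total count ∑xᵢ = 41 over n = 10 pages.
Gamma is conjugate to the Poisson likelihood: posterior is Gamma(shape = 8.8+41 = 49.8, rate = 3+10 = 13).
Posterior mean = shape/rate = 49.8/13 = 3.831.

Posterior mean ≈ 3.831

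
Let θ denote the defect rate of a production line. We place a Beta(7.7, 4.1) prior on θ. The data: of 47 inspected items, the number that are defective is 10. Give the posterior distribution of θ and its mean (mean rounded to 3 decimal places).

Observing 10 successes and 37 failures updates Beta(7.7, 4.1) by adding the success and failure counts to the two shape parameters: α = 7.7+10 = 17.7, β = 4.1+37 = 41.1.
Posterior mean = α/(α+β) = 17.7/58.8 = 0.301.

Posterior: Beta(17.7, 41.1); mean ≈ 0.301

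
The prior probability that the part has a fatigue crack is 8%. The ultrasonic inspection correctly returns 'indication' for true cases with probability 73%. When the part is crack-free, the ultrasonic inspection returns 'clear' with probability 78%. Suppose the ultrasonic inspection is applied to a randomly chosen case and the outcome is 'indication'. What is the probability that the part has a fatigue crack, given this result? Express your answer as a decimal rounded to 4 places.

P(H | E) ≈ 0.2239

Let H be the event that the part has a fatigue crack. P(H) = 0.08, so P(¬H) = 0.92. With E the 'indication' result, P(E|H) = 0.73 and P(E|¬H) = 0.22.
P(E) = 0.73·0.08 + 0.22·0.92 = 0.058400 + 0.20240 = 0.26080.
By Bayes' theorem, P(H|E) = 0.058400 / 0.26080 = 0.2239.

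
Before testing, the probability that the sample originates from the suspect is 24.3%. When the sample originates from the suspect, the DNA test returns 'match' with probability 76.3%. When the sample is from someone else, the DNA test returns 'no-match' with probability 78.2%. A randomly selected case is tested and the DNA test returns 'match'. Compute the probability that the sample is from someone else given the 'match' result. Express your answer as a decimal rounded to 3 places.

Let H be the event that the sample originates from the suspect. P(H) = 0.243, so P(¬H) = 0.757. With E the 'match' result, P(E|H) = 0.763 and P(E|¬H) = 0.218.
P(E) = 0.763·0.243 + 0.218·0.757 = 0.18541 + 0.16503 = 0.35043.
By Bayes' theorem, P(H|E) = 0.18541 / 0.35043 = 0.529. Hence P(¬H|E) = 1 − 0.529 = 0.471.

P(¬H | E) ≈ 0.471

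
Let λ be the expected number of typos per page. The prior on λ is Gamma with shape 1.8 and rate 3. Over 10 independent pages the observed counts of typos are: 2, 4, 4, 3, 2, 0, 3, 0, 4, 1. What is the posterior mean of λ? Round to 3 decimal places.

Total count ∑xᵢ = 23 over n = 10 pages.
Gamma is conjugate to the Poisson likelihood: posterior is Gamma(shape = 1.8+23 = 24.8, rate = 3+10 = 13).
E[λ | data] = 24.8/13 = 1.908.

Posterior mean ≈ 1.908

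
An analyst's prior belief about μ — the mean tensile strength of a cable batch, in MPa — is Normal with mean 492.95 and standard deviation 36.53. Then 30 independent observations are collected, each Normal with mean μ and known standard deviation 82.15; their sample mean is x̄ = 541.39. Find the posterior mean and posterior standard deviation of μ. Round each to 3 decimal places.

Posterior mean ≈ 534.402; posterior SD ≈ 13.875

With known σ, the Normal prior is conjugate. Weight on the data is w = (n/σ²)/(n/σ² + 1/τ₀²) = 0.00444535/(0.00444535+0.00074938) = 0.85574.
Posterior mean = w·x̄ + (1−w)·μ₀ = 0.85574·541.39 + 0.14426·492.95 = 534.402. Posterior variance = 1/(0.00444535+0.00074938) = 192.503, so SD = 13.875.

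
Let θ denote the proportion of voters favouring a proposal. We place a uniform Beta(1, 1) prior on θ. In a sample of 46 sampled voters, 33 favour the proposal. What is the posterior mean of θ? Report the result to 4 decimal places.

Posterior mean ≈ 0.7083

Observing 33 successes and 13 failures updates Beta(1, 1) by adding the success and failure counts to the two shape parameters: α = 1+33 = 34, β = 1+13 = 14.
E[θ | data] = 34/(34+14) = 0.7083.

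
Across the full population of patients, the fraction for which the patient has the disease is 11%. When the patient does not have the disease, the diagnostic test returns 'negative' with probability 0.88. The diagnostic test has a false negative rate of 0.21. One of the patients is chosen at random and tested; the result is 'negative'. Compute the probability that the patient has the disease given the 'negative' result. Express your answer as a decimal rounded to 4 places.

P(H | E) ≈ 0.0286

Write H for 'the patient has the disease'. Prior odds H:¬H = 0.11/0.89 = 0.12360. For the 'negative' outcome, the likelihood ratio is 0.21/0.88 = 0.23864.
Posterior odds = 0.12360 × 0.23864 = 0.029494, so P(H|E) = 0.029494/(1+0.029494) = 0.0286.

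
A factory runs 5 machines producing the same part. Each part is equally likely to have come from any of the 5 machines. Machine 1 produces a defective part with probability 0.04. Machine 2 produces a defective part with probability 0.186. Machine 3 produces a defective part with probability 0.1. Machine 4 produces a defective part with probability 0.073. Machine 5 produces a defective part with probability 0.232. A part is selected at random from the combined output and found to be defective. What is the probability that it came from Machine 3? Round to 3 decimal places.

Posterior probability ≈ 0.158

Tabulate prior·likelihood by source: [1] prior 0.2, lik 0.04, product 0.008000; [2] prior 0.2, lik 0.186, product 0.03720; [3] prior 0.2, lik 0.1, product 0.02000; [4] prior 0.2, lik 0.073, product 0.01460; [5] prior 0.2, lik 0.232, product 0.04640.
Normalizing constant = 0.12620; the posterior for Machine 3 is its product over the sum, 0.02000/0.12620 = 0.158.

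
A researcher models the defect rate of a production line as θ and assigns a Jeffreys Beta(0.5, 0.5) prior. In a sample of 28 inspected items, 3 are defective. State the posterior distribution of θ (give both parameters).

Observing 3 successes and 25 failures updates Beta(0.5, 0.5) by adding the success and failure counts to the two shape parameters: α = 0.5+3 = 3.5, β = 0.5+25 = 25.5.

Posterior: Beta(3.5, 25.5)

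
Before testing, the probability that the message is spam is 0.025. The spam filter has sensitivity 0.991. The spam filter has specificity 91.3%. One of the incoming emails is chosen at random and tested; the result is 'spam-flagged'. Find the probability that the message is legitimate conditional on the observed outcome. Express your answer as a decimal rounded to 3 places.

Let H be the event that the message is spam. P(H) = 0.025, so P(¬H) = 0.975. With E the 'spam-flagged' result, P(E|H) = 0.991 and P(E|¬H) = 0.087.
P(E) = 0.991·0.025 + 0.087·0.975 = 0.024775 + 0.084825 = 0.10960.
By Bayes' theorem, P(H|E) = 0.024775 / 0.10960 = 0.226. Hence P(¬H|E) = 1 − 0.226 = 0.774.

P(¬H | E) ≈ 0.774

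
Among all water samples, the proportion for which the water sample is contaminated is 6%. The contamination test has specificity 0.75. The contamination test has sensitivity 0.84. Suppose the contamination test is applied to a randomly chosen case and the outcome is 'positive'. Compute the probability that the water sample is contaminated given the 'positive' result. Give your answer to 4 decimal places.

Let H be the event that the water sample is contaminated. P(H) = 0.06, so P(¬H) = 0.94. With E the 'positive' result, P(E|H) = 0.84 and P(E|¬H) = 0.25.
P(E) = 0.84·0.06 + 0.25·0.94 = 0.050400 + 0.23500 = 0.28540.
By Bayes' theorem, P(H|E) = 0.050400 / 0.28540 = 0.1766.

P(H | E) ≈ 0.1766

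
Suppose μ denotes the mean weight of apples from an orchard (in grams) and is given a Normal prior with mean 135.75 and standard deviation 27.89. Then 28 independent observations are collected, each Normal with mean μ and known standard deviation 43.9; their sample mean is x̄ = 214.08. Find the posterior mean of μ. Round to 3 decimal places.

Posterior mean ≈ 207.712

With known σ, the Normal prior is conjugate. Weight on the data is w = (n/σ²)/(n/σ² + 1/τ₀²) = 0.0145288/(0.0145288+0.00128559) = 0.91871.
Posterior mean = w·x̄ + (1−w)·μ₀ = 0.91871·214.08 + 0.081293·135.75 = 207.712.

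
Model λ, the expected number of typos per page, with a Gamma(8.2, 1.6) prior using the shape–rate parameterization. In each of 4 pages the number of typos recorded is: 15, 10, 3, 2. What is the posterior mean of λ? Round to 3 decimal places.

Posterior mean ≈ 6.821

Total count ∑xᵢ = 30 over n = 4 pages.
Gamma is conjugate to the Poisson likelihood: posterior is Gamma(shape = 8.2+30 = 38.2, rate = 1.6+4 = 5.6).
E[λ | data] = 38.2/5.6 = 6.821.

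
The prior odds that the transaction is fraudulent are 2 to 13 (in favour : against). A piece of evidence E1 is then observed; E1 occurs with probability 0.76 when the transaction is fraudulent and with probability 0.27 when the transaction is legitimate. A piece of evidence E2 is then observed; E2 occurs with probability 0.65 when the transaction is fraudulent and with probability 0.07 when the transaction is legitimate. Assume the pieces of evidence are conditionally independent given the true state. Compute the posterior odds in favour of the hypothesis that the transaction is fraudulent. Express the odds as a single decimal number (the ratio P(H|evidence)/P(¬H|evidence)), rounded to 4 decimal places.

Prior odds = 2/13 = 0.15385.
Likelihood ratio for E1 = 0.76/0.27 = 2.8148.
Likelihood ratio for E2 = 0.65/0.07 = 9.2857.
Posterior odds = prior odds × LR₁ × LR₂ = 4.0212.

Posterior odds ≈ 4.0212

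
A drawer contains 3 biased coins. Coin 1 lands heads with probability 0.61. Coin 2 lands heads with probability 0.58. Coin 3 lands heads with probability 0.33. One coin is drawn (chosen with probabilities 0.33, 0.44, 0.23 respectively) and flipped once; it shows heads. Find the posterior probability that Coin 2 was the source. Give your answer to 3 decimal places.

P(heads|C1) = 0.61; P(heads|C2) = 0.58; P(heads|C3) = 0.33.
Prior × likelihood for each source: 0.33·0.61=0.2013, 0.44·0.58=0.2552, 0.23·0.33=0.07590. Summing gives P(heads) = 0.53240.
P(Coin 2 | heads) = 0.2552 / 0.53240 = 0.479.

Posterior probability ≈ 0.479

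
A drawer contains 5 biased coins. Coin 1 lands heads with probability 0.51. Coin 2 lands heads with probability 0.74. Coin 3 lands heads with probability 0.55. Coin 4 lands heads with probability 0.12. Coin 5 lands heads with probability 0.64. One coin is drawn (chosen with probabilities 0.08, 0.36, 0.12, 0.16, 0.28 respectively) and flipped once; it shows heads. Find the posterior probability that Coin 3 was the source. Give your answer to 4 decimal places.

Tabulate prior·likelihood by source: [1] prior 0.08, lik 0.51, product 0.04080; [2] prior 0.36, lik 0.74, product 0.2664; [3] prior 0.12, lik 0.55, product 0.06600; [4] prior 0.16, lik 0.12, product 0.01920; [5] prior 0.28, lik 0.64, product 0.1792.
Normalizing constant = 0.57160; the posterior for Coin 3 is its product over the sum, 0.06600/0.57160 = 0.1155.

Posterior probability ≈ 0.1155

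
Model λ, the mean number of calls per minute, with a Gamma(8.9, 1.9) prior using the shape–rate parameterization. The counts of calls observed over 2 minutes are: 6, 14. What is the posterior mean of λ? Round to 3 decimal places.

The Poisson likelihood adds the total count to the shape and the number of exposure periods to the rate. Here ∑xᵢ = 20 and n = 2, so shape 8.9→28.9 and rate 1.9→3.9.
Posterior mean = shape/rate = 28.9/3.9 = 7.410.

Posterior mean ≈ 7.410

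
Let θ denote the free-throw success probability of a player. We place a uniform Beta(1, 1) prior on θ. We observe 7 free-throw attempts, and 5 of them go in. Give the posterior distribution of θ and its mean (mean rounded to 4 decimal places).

Observing 5 successes and 2 failures updates Beta(1, 1) by adding the success and failure counts to the two shape parameters: α = 1+5 = 6, β = 1+2 = 3.
Posterior mean = α/(α+β) = 6/9 = 0.6667.

Posterior: Beta(6, 3); mean ≈ 0.6667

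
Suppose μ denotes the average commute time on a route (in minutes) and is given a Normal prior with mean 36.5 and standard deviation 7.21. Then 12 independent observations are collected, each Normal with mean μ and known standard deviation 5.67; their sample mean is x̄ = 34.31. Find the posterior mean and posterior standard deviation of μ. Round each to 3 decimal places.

Posterior mean ≈ 34.417; posterior SD ≈ 1.596

Prior precision 1/τ₀² = 1/7.21² = 0.0192367; data precision n/σ² = 12/5.67² = 0.373263.
Posterior precision = 0.0192367 + 0.373263 = 0.392500, giving posterior SD = 1/√0.392500 = 1.596.
Posterior mean = (0.0192367·36.5 + 0.373263·34.31) / 0.392500 = 34.417.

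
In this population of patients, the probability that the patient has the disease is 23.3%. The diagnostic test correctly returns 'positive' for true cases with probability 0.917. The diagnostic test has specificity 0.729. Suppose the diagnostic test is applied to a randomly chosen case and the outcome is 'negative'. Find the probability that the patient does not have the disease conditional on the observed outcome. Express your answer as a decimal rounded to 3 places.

Let H be the event that the patient has the disease. P(H) = 0.233, so P(¬H) = 0.767. With E the 'negative' result, P(E|H) = 0.083 and P(E|¬H) = 0.729.
P(E) = 0.083·0.233 + 0.729·0.767 = 0.019339 + 0.55914 = 0.57848.
By Bayes' theorem, P(H|E) = 0.019339 / 0.57848 = 0.033. Hence P(¬H|E) = 1 − 0.033 = 0.967.

P(¬H | E) ≈ 0.967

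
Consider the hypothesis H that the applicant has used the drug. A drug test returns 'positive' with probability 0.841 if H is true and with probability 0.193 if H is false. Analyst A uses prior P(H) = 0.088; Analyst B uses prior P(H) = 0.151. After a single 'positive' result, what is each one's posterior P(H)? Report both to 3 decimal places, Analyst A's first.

Analyst A: 0.296; Analyst B: 0.437

P('+'|H) = 0.841, P('+'|¬H) = 0.193.
Analyst A: numerator 0.841·0.088 = 0.074008; evidence = 0.074008+0.193·0.912 = 0.25002; posterior = 0.296.
Analyst B: numerator 0.841·0.151 = 0.12699; evidence = 0.12699+0.193·0.849 = 0.29085; posterior = 0.437.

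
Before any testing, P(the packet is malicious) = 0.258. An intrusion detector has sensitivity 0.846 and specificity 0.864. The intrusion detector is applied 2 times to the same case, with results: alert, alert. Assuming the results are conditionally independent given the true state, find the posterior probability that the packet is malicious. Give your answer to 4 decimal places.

Posterior P(H) ≈ 0.9308

Let H be the event that the packet is malicious; start with P(H) = 0.258. P('alert'|H) = 0.846, P('alert'|¬H) = 0.136.
Update on result 1 ('alert'): P(H) ← 0.846·0.2580 / (0.846·0.2580 + 0.136·0.7420) = 0.21827/0.31918 = 0.6838.
Update on result 2 ('alert'): P(H) ← 0.846·0.6838 / (0.846·0.6838 + 0.136·0.3162) = 0.57853/0.62153 = 0.9308.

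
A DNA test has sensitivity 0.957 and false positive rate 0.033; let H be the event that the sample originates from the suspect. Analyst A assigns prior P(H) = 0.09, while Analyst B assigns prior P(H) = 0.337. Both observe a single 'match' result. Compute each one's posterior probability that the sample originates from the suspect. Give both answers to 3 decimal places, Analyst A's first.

Analyst A: 0.741; Analyst B: 0.936

The likelihood ratio for a 'match' result is 0.957/0.033 = 29.000.
Analyst A: prior odds 0.09/0.91 = 0.098901; posterior odds 2.8681; posterior probability 0.741.
Analyst B: prior odds 0.337/0.663 = 0.50830; posterior odds 14.741; posterior probability 0.936.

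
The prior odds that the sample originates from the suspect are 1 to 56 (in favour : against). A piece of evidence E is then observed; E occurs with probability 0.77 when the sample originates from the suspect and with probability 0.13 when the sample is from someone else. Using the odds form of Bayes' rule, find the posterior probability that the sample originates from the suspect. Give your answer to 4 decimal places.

Posterior probability ≈ 0.0957

Prior odds = 1/56 = 0.017857.
Likelihood ratio for E = 0.77/0.13 = 5.9231.
Posterior odds = prior odds × LR = 0.10577.
Posterior probability = odds/(1+odds) = 0.10577/1.1058 = 0.0957.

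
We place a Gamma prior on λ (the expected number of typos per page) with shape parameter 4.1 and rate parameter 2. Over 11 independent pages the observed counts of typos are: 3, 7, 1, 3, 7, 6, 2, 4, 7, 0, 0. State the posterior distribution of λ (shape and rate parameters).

The Poisson likelihood adds the total count to the shape and the number of exposure periods to the rate. Here ∑xᵢ = 40 and n = 11, so shape 4.1→44.1 and rate 2→13.

Posterior: Gamma(shape=44.1, rate=13)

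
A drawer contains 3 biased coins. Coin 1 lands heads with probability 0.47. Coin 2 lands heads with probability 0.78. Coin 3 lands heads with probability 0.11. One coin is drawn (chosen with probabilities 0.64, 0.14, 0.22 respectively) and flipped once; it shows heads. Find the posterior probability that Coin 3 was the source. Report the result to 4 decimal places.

Posterior probability ≈ 0.0557

P(heads|C1) = 0.47; P(heads|C2) = 0.78; P(heads|C3) = 0.11.
Prior × likelihood for each source: 0.64·0.47=0.3008, 0.14·0.78=0.1092, 0.22·0.11=0.02420. Summing gives P(heads) = 0.43420.
P(Coin 3 | heads) = 0.02420 / 0.43420 = 0.0557.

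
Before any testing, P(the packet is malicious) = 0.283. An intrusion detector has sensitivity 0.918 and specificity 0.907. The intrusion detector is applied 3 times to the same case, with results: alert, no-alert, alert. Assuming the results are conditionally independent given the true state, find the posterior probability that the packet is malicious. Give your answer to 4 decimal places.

With H the event that the packet is malicious, the joint likelihood of the observed sequence is P(data|H) = 0.918·0.082·0.918 = 0.069103 and P(data|¬H) = 0.093·0.907·0.093 = 0.0078446.
Bayes: P(H|data) = 0.283·0.069103 / (0.283·0.069103 + 0.717·0.0078446) = 0.019556/0.025181 = 0.7766.

Posterior P(H) ≈ 0.7766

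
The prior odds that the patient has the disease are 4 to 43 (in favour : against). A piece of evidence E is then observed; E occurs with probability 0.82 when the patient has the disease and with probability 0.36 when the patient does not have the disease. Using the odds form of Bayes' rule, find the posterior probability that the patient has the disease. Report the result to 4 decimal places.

Posterior probability ≈ 0.1748

Prior odds = 4/43 = 0.093023. In log-odds, ln(0.093023) = -2.3749.
Add log likelihood ratio: ln(2.2778) = 0.82320.
Posterior log-odds = -1.5517, so posterior odds = exp(-1.5517) = 0.21189. Converting, P(H|E) = 0.21189/1.2119 = 0.1748.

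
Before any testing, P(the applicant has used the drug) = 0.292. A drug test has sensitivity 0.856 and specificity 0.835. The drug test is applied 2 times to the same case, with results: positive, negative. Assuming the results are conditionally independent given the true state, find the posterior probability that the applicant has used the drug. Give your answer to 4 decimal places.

Posterior P(H) ≈ 0.2695

Let H be the event that the applicant has used the drug; start with P(H) = 0.292. P('positive'|H) = 0.856, P('positive'|¬H) = 0.165.
Update on result 1 ('positive'): P(H) ← 0.856·0.2920 / (0.856·0.2920 + 0.165·0.7080) = 0.24995/0.36677 = 0.6815.
Update on result 2 ('negative'): P(H) ← 0.144·0.6815 / (0.144·0.6815 + 0.835·0.3185) = 0.098135/0.36409 = 0.2695.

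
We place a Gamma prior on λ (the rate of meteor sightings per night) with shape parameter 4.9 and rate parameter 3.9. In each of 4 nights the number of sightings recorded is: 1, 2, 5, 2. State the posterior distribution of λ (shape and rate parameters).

Posterior: Gamma(shape=14.9, rate=7.9)

Total count ∑xᵢ = 10 over n = 4 nights.
Gamma is conjugate to the Poisson likelihood: posterior is Gamma(shape = 4.9+10 = 14.9, rate = 3.9+4 = 7.9).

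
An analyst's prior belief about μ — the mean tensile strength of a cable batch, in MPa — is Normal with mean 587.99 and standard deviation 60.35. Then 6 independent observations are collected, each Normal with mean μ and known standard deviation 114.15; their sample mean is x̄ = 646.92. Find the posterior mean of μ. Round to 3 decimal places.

Posterior mean ≈ 624.907

Prior precision 1/τ₀² = 1/60.35² = 0.00027457; data precision n/σ² = 6/114.15² = 0.00046047.
Posterior precision = 0.00027457 + 0.00046047 = 0.00073503.
Posterior mean = (0.00027457·587.99 + 0.00046047·646.92) / 0.00073503 = 624.907.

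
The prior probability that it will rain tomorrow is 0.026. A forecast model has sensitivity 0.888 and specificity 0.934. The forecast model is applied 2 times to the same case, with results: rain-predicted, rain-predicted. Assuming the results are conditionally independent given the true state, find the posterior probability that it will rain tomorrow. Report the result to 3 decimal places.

Let H be the event that it will rain tomorrow; start with P(H) = 0.026. P('rain-predicted'|H) = 0.888, P('rain-predicted'|¬H) = 0.066.
Update on result 1 ('rain-predicted'): P(H) ← 0.888·0.0260 / (0.888·0.0260 + 0.066·0.9740) = 0.023088/0.087372 = 0.2642.
Update on result 2 ('rain-predicted'): P(H) ← 0.888·0.2642 / (0.888·0.2642 + 0.066·0.7358) = 0.23465/0.28321 = 0.8285.

Posterior P(H) ≈ 0.829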